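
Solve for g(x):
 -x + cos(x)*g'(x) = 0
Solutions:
 g(x) = C1 + Integral(x/cos(x), x)


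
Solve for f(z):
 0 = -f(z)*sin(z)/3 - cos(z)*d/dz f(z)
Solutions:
 f(z) = C1*cos(z)^(1/3)


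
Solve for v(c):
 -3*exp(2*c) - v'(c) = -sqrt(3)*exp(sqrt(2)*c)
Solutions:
 v(c) = C1 - 3*exp(2*c)/2 + sqrt(6)*exp(sqrt(2)*c)/2


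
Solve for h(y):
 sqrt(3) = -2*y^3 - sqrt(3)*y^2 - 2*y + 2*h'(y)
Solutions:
 h(y) = C1 + y^4/4 + sqrt(3)*y^3/6 + y^2/2 + sqrt(3)*y/2


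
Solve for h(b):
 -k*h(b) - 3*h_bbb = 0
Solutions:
 h(b) = C1*exp(3^(2/3)*b*(-k)^(1/3)/3) + C2*exp(b*(-k)^(1/3)*(-3^(2/3) + 3*3^(1/6)*I)/6) + C3*exp(-b*(-k)^(1/3)*(3^(2/3) + 3*3^(1/6)*I)/6)


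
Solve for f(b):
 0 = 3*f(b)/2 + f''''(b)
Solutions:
 f(b) = (C1*sin(6^(1/4)*b/2) + C2*cos(6^(1/4)*b/2))*exp(-6^(1/4)*b/2) + (C3*sin(6^(1/4)*b/2) + C4*cos(6^(1/4)*b/2))*exp(6^(1/4)*b/2)


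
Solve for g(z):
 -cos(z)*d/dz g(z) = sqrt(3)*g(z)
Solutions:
 g(z) = C1*(sin(z) - 1)^(sqrt(3)/2)/(sin(z) + 1)^(sqrt(3)/2)


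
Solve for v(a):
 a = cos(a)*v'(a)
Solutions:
 v(a) = C1 + Integral(a/cos(a), a)


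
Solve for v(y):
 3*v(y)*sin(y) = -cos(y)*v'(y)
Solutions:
 v(y) = C1*cos(y)^3


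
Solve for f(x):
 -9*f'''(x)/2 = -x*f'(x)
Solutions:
 f(x) = C1 + Integral(C2*airyai(6^(1/3)*x/3) + C3*airybi(6^(1/3)*x/3), x)


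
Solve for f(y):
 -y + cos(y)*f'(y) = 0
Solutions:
 f(y) = C1 + Integral(y/cos(y), y)


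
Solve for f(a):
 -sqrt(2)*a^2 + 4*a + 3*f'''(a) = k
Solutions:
 f(a) = C1 + C2*a + C3*a^2 + sqrt(2)*a^5/180 - a^4/18 + a^3*k/18


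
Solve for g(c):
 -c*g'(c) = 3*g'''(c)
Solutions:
 g(c) = C1 + Integral(C2*airyai(-3^(2/3)*c/3) + C3*airybi(-3^(2/3)*c/3), c)


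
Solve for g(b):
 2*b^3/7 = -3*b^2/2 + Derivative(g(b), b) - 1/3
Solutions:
 g(b) = C1 + b^4/14 + b^3/2 + b/3


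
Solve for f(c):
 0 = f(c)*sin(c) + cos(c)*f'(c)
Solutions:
 f(c) = C1*cos(c)


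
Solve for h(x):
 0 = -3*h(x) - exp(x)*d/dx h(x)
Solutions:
 h(x) = C1*exp(3*exp(-x))


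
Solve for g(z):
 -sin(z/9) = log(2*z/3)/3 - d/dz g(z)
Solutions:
 g(z) = C1 + z*log(z)/3 - z*log(3)/3 - z/3 + z*log(2)/3 - 9*cos(z/9)


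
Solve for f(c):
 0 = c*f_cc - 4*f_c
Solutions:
 f(c) = C1 + C2*c^5


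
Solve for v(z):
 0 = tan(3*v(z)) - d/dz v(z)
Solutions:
 v(z) = -asin(C1*exp(3*z))/3 + pi/3
 v(z) = asin(C1*exp(3*z))/3


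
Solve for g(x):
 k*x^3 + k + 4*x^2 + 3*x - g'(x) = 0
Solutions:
 g(x) = C1 + k*x^4/4 + k*x + 4*x^3/3 + 3*x^2/2


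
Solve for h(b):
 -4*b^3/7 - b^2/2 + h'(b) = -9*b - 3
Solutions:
 h(b) = C1 + b^4/7 + b^3/6 - 9*b^2/2 - 3*b


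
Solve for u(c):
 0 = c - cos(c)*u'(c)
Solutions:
 u(c) = C1 + Integral(c/cos(c), c)


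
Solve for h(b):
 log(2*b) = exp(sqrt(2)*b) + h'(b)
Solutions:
 h(b) = C1 + b*log(b) + b*(-1 + log(2)) - sqrt(2)*exp(sqrt(2)*b)/2


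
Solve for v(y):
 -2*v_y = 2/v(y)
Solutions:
 v(y) = -sqrt(C1 - 2*y)
 v(y) = sqrt(C1 - 2*y)


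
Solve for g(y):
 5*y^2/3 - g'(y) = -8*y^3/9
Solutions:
 g(y) = C1 + 2*y^4/9 + 5*y^3/9


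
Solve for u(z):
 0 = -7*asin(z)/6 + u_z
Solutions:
 u(z) = C1 + 7*z*asin(z)/6 + 7*sqrt(1 - z^2)/6


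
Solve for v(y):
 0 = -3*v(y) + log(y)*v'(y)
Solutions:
 v(y) = C1*exp(3*li(y))


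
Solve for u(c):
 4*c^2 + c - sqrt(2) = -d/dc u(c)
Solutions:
 u(c) = C1 - 4*c^3/3 - c^2/2 + sqrt(2)*c


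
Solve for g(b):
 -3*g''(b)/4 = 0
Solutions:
 g(b) = C1 + C2*b


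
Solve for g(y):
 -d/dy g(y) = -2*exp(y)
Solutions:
 g(y) = C1 + 2*exp(y)


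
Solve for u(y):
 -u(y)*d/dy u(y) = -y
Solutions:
 u(y) = -sqrt(C1 + y^2)
 u(y) = sqrt(C1 + y^2)


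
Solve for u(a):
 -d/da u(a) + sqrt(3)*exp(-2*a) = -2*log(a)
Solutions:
 u(a) = C1 + 2*a*log(a) - 2*a - sqrt(3)*exp(-2*a)/2


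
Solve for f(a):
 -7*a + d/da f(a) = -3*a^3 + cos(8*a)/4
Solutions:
 f(a) = C1 - 3*a^4/4 + 7*a^2/2 + sin(8*a)/32


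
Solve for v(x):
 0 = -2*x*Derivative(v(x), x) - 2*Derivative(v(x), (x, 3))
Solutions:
 v(x) = C1 + Integral(C2*airyai(-x) + C3*airybi(-x), x)


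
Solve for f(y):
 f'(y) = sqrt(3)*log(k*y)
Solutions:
 f(y) = C1 + sqrt(3)*y*log(k*y) - sqrt(3)*y


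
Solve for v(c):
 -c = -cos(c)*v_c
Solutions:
 v(c) = C1 + Integral(c/cos(c), c)


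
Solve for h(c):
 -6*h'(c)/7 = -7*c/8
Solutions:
 h(c) = C1 + 49*c^2/96


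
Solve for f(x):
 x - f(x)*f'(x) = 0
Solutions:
 f(x) = -sqrt(C1 + x^2)
 f(x) = sqrt(C1 + x^2)


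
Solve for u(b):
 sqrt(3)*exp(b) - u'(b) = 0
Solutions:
 u(b) = C1 + sqrt(3)*exp(b)


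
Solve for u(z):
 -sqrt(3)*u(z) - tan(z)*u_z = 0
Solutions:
 u(z) = C1/sin(z)^(sqrt(3))


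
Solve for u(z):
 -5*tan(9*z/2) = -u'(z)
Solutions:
 u(z) = C1 - 10*log(cos(9*z/2))/9


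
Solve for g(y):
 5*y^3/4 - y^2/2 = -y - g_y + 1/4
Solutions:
 g(y) = C1 - 5*y^4/16 + y^3/6 - y^2/2 + y/4


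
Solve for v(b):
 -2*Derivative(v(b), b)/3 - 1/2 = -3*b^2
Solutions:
 v(b) = C1 + 3*b^3/2 - 3*b/4


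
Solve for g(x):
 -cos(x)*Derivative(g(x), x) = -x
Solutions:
 g(x) = C1 + Integral(x/cos(x), x)


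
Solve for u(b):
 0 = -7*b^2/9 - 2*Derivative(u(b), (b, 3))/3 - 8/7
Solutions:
 u(b) = C1 + C2*b + C3*b^2 - 7*b^5/360 - 2*b^3/7


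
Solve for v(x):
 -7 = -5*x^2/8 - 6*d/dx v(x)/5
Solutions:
 v(x) = C1 - 25*x^3/144 + 35*x/6


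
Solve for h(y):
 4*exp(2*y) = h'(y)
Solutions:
 h(y) = C1 + 2*exp(2*y)


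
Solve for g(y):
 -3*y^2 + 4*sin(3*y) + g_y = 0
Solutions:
 g(y) = C1 + y^3 + 4*cos(3*y)/3


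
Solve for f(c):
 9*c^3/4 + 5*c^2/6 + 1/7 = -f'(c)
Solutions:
 f(c) = C1 - 9*c^4/16 - 5*c^3/18 - c/7


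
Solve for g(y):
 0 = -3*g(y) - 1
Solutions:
 g(y) = -1/3


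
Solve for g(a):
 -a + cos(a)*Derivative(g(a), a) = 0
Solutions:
 g(a) = C1 + Integral(a/cos(a), a)


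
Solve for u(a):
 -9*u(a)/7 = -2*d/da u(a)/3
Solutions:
 u(a) = C1*exp(27*a/14)


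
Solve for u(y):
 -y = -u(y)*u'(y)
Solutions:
 u(y) = -sqrt(C1 + y^2)
 u(y) = sqrt(C1 + y^2)


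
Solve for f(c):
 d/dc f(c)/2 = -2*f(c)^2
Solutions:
 f(c) = 1/(C1 + 4*c)


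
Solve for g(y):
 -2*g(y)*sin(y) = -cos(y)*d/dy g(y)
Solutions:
 g(y) = C1/cos(y)^2


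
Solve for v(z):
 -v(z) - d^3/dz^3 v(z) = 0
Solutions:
 v(z) = C3*exp(-z) + (C1*sin(sqrt(3)*z/2) + C2*cos(sqrt(3)*z/2))*exp(z/2)


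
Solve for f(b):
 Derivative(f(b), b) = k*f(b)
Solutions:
 f(b) = C1*exp(b*k)


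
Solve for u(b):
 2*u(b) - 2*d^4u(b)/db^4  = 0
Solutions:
 u(b) = C1*exp(-b) + C2*exp(b) + C3*sin(b) + C4*cos(b)


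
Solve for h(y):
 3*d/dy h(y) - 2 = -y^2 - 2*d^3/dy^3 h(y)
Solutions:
 h(y) = C1 + C2*sin(sqrt(6)*y/2) + C3*cos(sqrt(6)*y/2) - y^3/9 + 10*y/9


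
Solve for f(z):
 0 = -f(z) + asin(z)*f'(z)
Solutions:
 f(z) = C1*exp(Integral(1/asin(z), z))


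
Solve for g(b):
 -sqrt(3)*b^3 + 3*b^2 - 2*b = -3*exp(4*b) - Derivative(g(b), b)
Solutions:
 g(b) = C1 + sqrt(3)*b^4/4 - b^3 + b^2 - 3*exp(4*b)/4


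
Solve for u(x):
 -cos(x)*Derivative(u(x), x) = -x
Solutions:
 u(x) = C1 + Integral(x/cos(x), x)


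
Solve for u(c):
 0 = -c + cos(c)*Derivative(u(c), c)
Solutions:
 u(c) = C1 + Integral(c/cos(c), c)


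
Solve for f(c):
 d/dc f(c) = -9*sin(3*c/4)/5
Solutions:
 f(c) = C1 + 12*cos(3*c/4)/5


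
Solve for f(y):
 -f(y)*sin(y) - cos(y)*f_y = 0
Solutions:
 f(y) = C1*cos(y)


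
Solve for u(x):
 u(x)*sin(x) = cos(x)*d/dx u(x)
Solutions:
 u(x) = C1/cos(x)


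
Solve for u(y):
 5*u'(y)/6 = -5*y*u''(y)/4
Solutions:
 u(y) = C1 + C2*y^(1/3)


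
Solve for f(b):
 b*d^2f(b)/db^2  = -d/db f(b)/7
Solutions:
 f(b) = C1 + C2*b^(6/7)


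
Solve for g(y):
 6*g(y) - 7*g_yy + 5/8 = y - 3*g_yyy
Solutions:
 g(y) = C1*exp(y*(49/(sqrt(43) + 386/27)^(1/3) + 9*(sqrt(43) + 386/27)^(1/3) + 42)/54)*sin(sqrt(3)*y*(-9*(sqrt(43) + 386/27)^(1/3) + 49/(sqrt(43) + 386/27)^(1/3))/54) + C2*exp(y*(49/(sqrt(43) + 386/27)^(1/3) + 9*(sqrt(43) + 386/27)^(1/3) + 42)/54)*cos(sqrt(3)*y*(-9*(sqrt(43) + 386/27)^(1/3) + 49/(sqrt(43) + 386/27)^(1/3))/54) + C3*exp(y*(-9*(sqrt(43) + 386/27)^(1/3) - 49/(sqrt(43) + 386/27)^(1/3) + 21)/27) + y/6 - 5/48


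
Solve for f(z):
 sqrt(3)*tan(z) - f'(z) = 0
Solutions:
 f(z) = C1 - sqrt(3)*log(cos(z))


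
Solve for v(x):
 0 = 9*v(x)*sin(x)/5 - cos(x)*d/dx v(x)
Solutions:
 v(x) = C1/cos(x)^(9/5)


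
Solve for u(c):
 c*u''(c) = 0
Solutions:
 u(c) = C1 + C2*c


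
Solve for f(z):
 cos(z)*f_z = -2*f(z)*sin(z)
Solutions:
 f(z) = C1*cos(z)^2


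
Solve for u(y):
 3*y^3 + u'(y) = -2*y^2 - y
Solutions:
 u(y) = C1 - 3*y^4/4 - 2*y^3/3 - y^2/2


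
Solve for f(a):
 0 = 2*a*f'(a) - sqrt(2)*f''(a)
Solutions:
 f(a) = C1 + C2*erfi(2^(3/4)*a/2)


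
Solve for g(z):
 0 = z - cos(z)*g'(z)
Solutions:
 g(z) = C1 + Integral(z/cos(z), z)


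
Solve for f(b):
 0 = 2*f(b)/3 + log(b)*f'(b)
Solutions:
 f(b) = C1*exp(-2*li(b)/3)


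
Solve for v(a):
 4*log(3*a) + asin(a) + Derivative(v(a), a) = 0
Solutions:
 v(a) = C1 - 4*a*log(a) - a*asin(a) - 4*a*log(3) + 4*a - sqrt(1 - a^2)


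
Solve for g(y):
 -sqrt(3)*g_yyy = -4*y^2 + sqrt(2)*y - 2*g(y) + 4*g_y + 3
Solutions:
 g(y) = C1*exp(-y*(-4*3^(1/3)/(9 + sqrt(81 + 64*sqrt(3)))^(1/3) + 3^(1/6)*(9 + sqrt(81 + 64*sqrt(3)))^(1/3))/6)*sin(y*(4*3^(5/6)/(9 + sqrt(81 + 64*sqrt(3)))^(1/3) + 3^(2/3)*(9 + sqrt(81 + 64*sqrt(3)))^(1/3))/6) + C2*exp(-y*(-4*3^(1/3)/(9 + sqrt(81 + 64*sqrt(3)))^(1/3) + 3^(1/6)*(9 + sqrt(81 + 64*sqrt(3)))^(1/3))/6)*cos(y*(4*3^(5/6)/(9 + sqrt(81 + 64*sqrt(3)))^(1/3) + 3^(2/3)*(9 + sqrt(81 + 64*sqrt(3)))^(1/3))/6) + C3*exp(y*(-4*3^(1/3)/(9 + sqrt(81 + 64*sqrt(3)))^(1/3) + 3^(1/6)*(9 + sqrt(81 + 64*sqrt(3)))^(1/3))/3) - 2*y^2 - 8*y + sqrt(2)*y/2 - 29/2 + sqrt(2)


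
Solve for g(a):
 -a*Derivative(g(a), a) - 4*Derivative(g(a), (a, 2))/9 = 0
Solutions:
 g(a) = C1 + C2*erf(3*sqrt(2)*a/4)


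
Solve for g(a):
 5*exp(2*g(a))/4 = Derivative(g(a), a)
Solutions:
 g(a) = log(-sqrt(-1/(C1 + 5*a))) + log(2)/2
 g(a) = log(-1/(C1 + 5*a))/2 + log(2)/2


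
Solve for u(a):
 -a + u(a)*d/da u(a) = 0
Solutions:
 u(a) = -sqrt(C1 + a^2)
 u(a) = sqrt(C1 + a^2)


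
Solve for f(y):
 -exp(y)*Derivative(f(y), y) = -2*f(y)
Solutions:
 f(y) = C1*exp(-2*exp(-y))


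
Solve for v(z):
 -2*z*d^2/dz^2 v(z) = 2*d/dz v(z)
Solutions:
 v(z) = C1 + C2*log(z)


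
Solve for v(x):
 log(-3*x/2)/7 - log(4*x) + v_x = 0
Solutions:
 v(x) = C1 + 6*x*log(x)/7 + x*(-6 - log(3) + 15*log(2) - I*pi)/7


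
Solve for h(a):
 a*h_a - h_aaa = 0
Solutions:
 h(a) = C1 + Integral(C2*airyai(a) + C3*airybi(a), a)


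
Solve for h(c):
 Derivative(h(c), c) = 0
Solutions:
 h(c) = C1


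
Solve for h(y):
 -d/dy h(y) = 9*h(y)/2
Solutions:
 h(y) = C1*exp(-9*y/2)


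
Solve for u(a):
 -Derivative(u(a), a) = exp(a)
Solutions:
 u(a) = C1 - exp(a)


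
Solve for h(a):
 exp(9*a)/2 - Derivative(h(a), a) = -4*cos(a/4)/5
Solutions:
 h(a) = C1 + exp(9*a)/18 + 16*sin(a/4)/5


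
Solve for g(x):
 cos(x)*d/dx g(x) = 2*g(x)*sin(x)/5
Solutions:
 g(x) = C1/cos(x)^(2/5)


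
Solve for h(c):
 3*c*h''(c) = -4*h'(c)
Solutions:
 h(c) = C1 + C2/c^(1/3)


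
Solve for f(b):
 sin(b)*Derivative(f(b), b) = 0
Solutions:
 f(b) = C1


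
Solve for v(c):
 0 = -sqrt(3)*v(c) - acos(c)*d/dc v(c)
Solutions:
 v(c) = C1*exp(-sqrt(3)*Integral(1/acos(c), c))


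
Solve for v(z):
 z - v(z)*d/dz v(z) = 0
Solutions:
 v(z) = -sqrt(C1 + z^2)
 v(z) = sqrt(C1 + z^2)


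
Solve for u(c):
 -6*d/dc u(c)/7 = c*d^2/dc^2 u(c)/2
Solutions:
 u(c) = C1 + C2/c^(5/7)


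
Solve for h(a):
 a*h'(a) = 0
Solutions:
 h(a) = C1


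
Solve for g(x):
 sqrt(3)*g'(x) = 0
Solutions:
 g(x) = C1


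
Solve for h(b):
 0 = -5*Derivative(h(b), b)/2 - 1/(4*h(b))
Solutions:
 h(b) = -sqrt(C1 - 5*b)/5
 h(b) = sqrt(C1 - 5*b)/5


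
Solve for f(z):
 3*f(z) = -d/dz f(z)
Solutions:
 f(z) = C1*exp(-3*z)


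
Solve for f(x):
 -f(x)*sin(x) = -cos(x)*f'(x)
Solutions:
 f(x) = C1/cos(x)


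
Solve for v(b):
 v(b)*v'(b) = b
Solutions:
 v(b) = -sqrt(C1 + b^2)
 v(b) = sqrt(C1 + b^2)


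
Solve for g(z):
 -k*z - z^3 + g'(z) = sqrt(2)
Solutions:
 g(z) = C1 + k*z^2/2 + z^4/4 + sqrt(2)*z


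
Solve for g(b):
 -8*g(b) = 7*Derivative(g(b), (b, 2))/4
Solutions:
 g(b) = C1*sin(4*sqrt(14)*b/7) + C2*cos(4*sqrt(14)*b/7)


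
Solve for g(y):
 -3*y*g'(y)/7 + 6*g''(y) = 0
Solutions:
 g(y) = C1 + C2*erfi(sqrt(7)*y/14)


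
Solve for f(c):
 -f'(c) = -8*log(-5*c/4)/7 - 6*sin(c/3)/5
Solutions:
 f(c) = C1 + 8*c*log(-c)/7 - 16*c*log(2)/7 - 8*c/7 + 8*c*log(5)/7 - 18*cos(c/3)/5


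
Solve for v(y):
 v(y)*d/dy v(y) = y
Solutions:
 v(y) = -sqrt(C1 + y^2)
 v(y) = sqrt(C1 + y^2)


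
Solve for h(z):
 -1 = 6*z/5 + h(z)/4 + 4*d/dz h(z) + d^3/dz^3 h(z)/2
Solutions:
 h(z) = C1*exp(-6^(1/3)*z*(-(9 + sqrt(24657))^(1/3) + 16*6^(1/3)/(9 + sqrt(24657))^(1/3))/12)*sin(2^(1/3)*3^(1/6)*z*(4*2^(1/3)/(9 + sqrt(24657))^(1/3) + 3^(2/3)*(9 + sqrt(24657))^(1/3)/12)) + C2*exp(-6^(1/3)*z*(-(9 + sqrt(24657))^(1/3) + 16*6^(1/3)/(9 + sqrt(24657))^(1/3))/12)*cos(2^(1/3)*3^(1/6)*z*(4*2^(1/3)/(9 + sqrt(24657))^(1/3) + 3^(2/3)*(9 + sqrt(24657))^(1/3)/12)) + C3*exp(6^(1/3)*z*(-(9 + sqrt(24657))^(1/3) + 16*6^(1/3)/(9 + sqrt(24657))^(1/3))/6) - 24*z/5 + 364/5


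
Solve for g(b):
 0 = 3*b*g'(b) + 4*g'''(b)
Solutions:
 g(b) = C1 + Integral(C2*airyai(-6^(1/3)*b/2) + C3*airybi(-6^(1/3)*b/2), b)


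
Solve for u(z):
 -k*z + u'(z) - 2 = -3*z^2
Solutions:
 u(z) = C1 + k*z^2/2 - z^3 + 2*z


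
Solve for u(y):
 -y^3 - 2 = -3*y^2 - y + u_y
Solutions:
 u(y) = C1 - y^4/4 + y^3 + y^2/2 - 2*y


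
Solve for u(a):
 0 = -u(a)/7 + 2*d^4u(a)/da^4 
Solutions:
 u(a) = C1*exp(-14^(3/4)*a/14) + C2*exp(14^(3/4)*a/14) + C3*sin(14^(3/4)*a/14) + C4*cos(14^(3/4)*a/14)


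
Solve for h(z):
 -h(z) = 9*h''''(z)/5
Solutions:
 h(z) = (C1*sin(5^(1/4)*sqrt(6)*z/6) + C2*cos(5^(1/4)*sqrt(6)*z/6))*exp(-5^(1/4)*sqrt(6)*z/6) + (C3*sin(5^(1/4)*sqrt(6)*z/6) + C4*cos(5^(1/4)*sqrt(6)*z/6))*exp(5^(1/4)*sqrt(6)*z/6)


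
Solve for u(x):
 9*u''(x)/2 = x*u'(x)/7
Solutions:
 u(x) = C1 + C2*erfi(sqrt(7)*x/21)


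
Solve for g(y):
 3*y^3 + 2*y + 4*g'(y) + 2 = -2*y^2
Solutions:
 g(y) = C1 - 3*y^4/16 - y^3/6 - y^2/4 - y/2


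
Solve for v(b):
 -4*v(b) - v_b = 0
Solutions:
 v(b) = C1*exp(-4*b)


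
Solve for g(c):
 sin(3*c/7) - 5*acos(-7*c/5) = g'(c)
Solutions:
 g(c) = C1 - 5*c*acos(-7*c/5) - 5*sqrt(25 - 49*c^2)/7 - 7*cos(3*c/7)/3


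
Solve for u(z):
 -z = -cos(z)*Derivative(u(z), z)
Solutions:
 u(z) = C1 + Integral(z/cos(z), z)


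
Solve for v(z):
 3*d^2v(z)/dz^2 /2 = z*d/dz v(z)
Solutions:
 v(z) = C1 + C2*erfi(sqrt(3)*z/3)


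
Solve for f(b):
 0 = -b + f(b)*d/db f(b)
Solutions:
 f(b) = -sqrt(C1 + b^2)
 f(b) = sqrt(C1 + b^2)


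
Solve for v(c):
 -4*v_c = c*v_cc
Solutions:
 v(c) = C1 + C2/c^3


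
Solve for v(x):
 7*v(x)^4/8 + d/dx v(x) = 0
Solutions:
 v(x) = (-3^(2/3)/3 - 3^(1/6)*I)*(1/(C1 + 7*x))^(1/3)
 v(x) = (-3^(2/3)/3 + 3^(1/6)*I)*(1/(C1 + 7*x))^(1/3)
 v(x) = 2*(1/(C1 + 21*x))^(1/3)


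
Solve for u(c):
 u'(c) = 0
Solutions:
 u(c) = C1


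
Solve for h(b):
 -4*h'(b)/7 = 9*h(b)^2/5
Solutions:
 h(b) = 20/(C1 + 63*b)


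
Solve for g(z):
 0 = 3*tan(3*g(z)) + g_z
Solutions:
 g(z) = -asin(C1*exp(-9*z))/3 + pi/3
 g(z) = asin(C1*exp(-9*z))/3


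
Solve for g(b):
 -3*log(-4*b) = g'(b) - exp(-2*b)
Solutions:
 g(b) = C1 - 3*b*log(-b) + 3*b*(1 - 2*log(2)) - exp(-2*b)/2


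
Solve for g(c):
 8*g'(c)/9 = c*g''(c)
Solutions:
 g(c) = C1 + C2*c^(17/9)


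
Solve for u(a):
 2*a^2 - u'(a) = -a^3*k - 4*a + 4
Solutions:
 u(a) = C1 + a^4*k/4 + 2*a^3/3 + 2*a^2 - 4*a


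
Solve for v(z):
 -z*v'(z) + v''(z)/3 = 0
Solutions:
 v(z) = C1 + C2*erfi(sqrt(6)*z/2)


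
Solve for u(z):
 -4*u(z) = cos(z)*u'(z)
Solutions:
 u(z) = C1*(sin(z)^2 - 2*sin(z) + 1)/(sin(z)^2 + 2*sin(z) + 1)


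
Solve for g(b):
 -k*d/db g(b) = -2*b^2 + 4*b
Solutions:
 g(b) = C1 + 2*b^3/(3*k) - 2*b^2/k


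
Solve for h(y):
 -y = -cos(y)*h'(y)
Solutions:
 h(y) = C1 + Integral(y/cos(y), y)


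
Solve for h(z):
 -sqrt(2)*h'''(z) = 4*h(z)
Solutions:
 h(z) = C3*exp(-sqrt(2)*z) + (C1*sin(sqrt(6)*z/2) + C2*cos(sqrt(6)*z/2))*exp(sqrt(2)*z/2)


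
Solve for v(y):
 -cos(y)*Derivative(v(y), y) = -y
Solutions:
 v(y) = C1 + Integral(y/cos(y), y)


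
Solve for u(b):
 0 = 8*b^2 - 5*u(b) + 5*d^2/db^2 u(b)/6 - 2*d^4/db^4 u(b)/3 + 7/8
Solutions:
 u(b) = 8*b^2/5 + (C1*sin(15^(1/4)*2^(3/4)*b*sin(atan(sqrt(455)/5)/2)/2) + C2*cos(15^(1/4)*2^(3/4)*b*sin(atan(sqrt(455)/5)/2)/2))*exp(-15^(1/4)*2^(3/4)*b*cos(atan(sqrt(455)/5)/2)/2) + (C3*sin(15^(1/4)*2^(3/4)*b*sin(atan(sqrt(455)/5)/2)/2) + C4*cos(15^(1/4)*2^(3/4)*b*sin(atan(sqrt(455)/5)/2)/2))*exp(15^(1/4)*2^(3/4)*b*cos(atan(sqrt(455)/5)/2)/2) + 17/24


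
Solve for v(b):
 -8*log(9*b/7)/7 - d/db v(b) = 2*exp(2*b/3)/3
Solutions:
 v(b) = C1 - 8*b*log(b)/7 + 8*b*(-2*log(3) + 1 + log(7))/7 - exp(2*b/3)


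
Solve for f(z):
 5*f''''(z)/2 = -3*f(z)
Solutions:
 f(z) = (C1*sin(10^(3/4)*3^(1/4)*z/10) + C2*cos(10^(3/4)*3^(1/4)*z/10))*exp(-10^(3/4)*3^(1/4)*z/10) + (C3*sin(10^(3/4)*3^(1/4)*z/10) + C4*cos(10^(3/4)*3^(1/4)*z/10))*exp(10^(3/4)*3^(1/4)*z/10)


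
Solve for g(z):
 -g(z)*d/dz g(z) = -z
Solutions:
 g(z) = -sqrt(C1 + z^2)
 g(z) = sqrt(C1 + z^2)


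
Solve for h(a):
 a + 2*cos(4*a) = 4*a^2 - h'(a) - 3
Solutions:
 h(a) = C1 + 4*a^3/3 - a^2/2 - 3*a - sin(4*a)/2


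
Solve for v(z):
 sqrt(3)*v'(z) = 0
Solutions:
 v(z) = C1


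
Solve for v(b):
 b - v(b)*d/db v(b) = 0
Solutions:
 v(b) = -sqrt(C1 + b^2)
 v(b) = sqrt(C1 + b^2)


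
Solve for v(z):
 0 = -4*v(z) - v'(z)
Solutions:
 v(z) = C1*exp(-4*z)


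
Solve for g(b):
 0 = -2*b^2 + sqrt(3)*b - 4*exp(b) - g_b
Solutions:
 g(b) = C1 - 2*b^3/3 + sqrt(3)*b^2/2 - 4*exp(b)


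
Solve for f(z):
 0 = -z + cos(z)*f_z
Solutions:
 f(z) = C1 + Integral(z/cos(z), z)


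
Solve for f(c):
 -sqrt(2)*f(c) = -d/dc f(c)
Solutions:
 f(c) = C1*exp(sqrt(2)*c)


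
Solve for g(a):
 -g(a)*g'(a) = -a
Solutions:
 g(a) = -sqrt(C1 + a^2)
 g(a) = sqrt(C1 + a^2)


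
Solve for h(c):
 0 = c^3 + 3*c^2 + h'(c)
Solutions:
 h(c) = C1 - c^4/4 - c^3


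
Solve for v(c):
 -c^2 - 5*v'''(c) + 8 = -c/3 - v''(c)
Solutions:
 v(c) = C1 + C2*c + C3*exp(c/5) + c^4/12 + 29*c^3/18 + 121*c^2/6


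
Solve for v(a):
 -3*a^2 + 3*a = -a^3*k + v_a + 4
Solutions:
 v(a) = C1 + a^4*k/4 - a^3 + 3*a^2/2 - 4*a


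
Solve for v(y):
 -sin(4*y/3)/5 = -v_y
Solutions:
 v(y) = C1 - 3*cos(4*y/3)/20


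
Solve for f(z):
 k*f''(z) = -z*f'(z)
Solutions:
 f(z) = C1 + C2*sqrt(k)*erf(sqrt(2)*z*sqrt(1/k)/2)


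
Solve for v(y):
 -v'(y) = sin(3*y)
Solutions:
 v(y) = C1 + cos(3*y)/3


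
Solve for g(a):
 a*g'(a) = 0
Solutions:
 g(a) = C1


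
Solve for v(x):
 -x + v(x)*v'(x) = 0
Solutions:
 v(x) = -sqrt(C1 + x^2)
 v(x) = sqrt(C1 + x^2)


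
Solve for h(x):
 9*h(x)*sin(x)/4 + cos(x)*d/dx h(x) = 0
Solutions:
 h(x) = C1*cos(x)^(9/4)


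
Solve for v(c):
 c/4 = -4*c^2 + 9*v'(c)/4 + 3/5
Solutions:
 v(c) = C1 + 16*c^3/27 + c^2/18 - 4*c/15


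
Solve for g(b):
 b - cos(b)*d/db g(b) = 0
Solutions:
 g(b) = C1 + Integral(b/cos(b), b)


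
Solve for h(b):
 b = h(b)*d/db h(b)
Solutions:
 h(b) = -sqrt(C1 + b^2)
 h(b) = sqrt(C1 + b^2)


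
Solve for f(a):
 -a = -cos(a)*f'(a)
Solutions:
 f(a) = C1 + Integral(a/cos(a), a)


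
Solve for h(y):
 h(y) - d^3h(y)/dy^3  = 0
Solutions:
 h(y) = C3*exp(y) + (C1*sin(sqrt(3)*y/2) + C2*cos(sqrt(3)*y/2))*exp(-y/2)


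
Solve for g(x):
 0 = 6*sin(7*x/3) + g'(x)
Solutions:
 g(x) = C1 + 18*cos(7*x/3)/7


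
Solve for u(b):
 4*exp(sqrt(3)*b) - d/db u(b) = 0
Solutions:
 u(b) = C1 + 4*sqrt(3)*exp(sqrt(3)*b)/3


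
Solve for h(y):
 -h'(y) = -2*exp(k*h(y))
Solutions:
 h(y) = Piecewise((log(-1/(C1*k + 2*k*y))/k, Ne(k, 0)), (nan, True))
 h(y) = Piecewise((C1 + 2*y, Eq(k, 0)), (nan, True))


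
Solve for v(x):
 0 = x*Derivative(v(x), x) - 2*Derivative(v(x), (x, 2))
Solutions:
 v(x) = C1 + C2*erfi(x/2)


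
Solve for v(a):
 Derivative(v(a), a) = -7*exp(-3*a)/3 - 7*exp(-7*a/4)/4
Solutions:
 v(a) = C1 + 7*exp(-3*a)/9 + exp(-7*a/4)


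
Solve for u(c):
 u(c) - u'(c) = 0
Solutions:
 u(c) = C1*exp(c)


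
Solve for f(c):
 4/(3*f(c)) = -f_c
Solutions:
 f(c) = -sqrt(C1 - 24*c)/3
 f(c) = sqrt(C1 - 24*c)/3


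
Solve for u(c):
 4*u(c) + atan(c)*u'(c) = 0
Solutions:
 u(c) = C1*exp(-4*Integral(1/atan(c), c))


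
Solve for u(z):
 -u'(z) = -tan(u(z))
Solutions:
 u(z) = pi - asin(C1*exp(z))
 u(z) = asin(C1*exp(z))


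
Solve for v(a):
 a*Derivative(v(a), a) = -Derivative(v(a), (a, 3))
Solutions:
 v(a) = C1 + Integral(C2*airyai(-a) + C3*airybi(-a), a)


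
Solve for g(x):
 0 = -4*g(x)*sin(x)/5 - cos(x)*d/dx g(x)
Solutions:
 g(x) = C1*cos(x)^(4/5)


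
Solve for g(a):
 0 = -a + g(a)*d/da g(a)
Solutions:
 g(a) = -sqrt(C1 + a^2)
 g(a) = sqrt(C1 + a^2)


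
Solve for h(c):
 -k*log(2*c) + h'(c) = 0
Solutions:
 h(c) = C1 + c*k*log(c) - c*k + c*k*log(2)


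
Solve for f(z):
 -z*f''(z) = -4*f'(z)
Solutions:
 f(z) = C1 + C2*z^5


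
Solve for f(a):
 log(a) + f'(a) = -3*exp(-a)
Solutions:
 f(a) = C1 - a*log(a) + a + 3*exp(-a)


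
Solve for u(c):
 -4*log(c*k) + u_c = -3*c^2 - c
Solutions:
 u(c) = C1 - c^3 - c^2/2 + 4*c*log(c*k) - 4*c


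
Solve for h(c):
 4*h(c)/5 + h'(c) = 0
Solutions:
 h(c) = C1*exp(-4*c/5)


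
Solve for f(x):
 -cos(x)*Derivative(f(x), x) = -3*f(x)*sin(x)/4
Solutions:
 f(x) = C1/cos(x)^(3/4)


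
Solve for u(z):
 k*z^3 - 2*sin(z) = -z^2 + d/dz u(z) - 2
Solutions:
 u(z) = C1 + k*z^4/4 + z^3/3 + 2*z + 2*cos(z)


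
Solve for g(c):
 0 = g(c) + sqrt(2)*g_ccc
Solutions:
 g(c) = C3*exp(-2^(5/6)*c/2) + (C1*sin(2^(5/6)*sqrt(3)*c/4) + C2*cos(2^(5/6)*sqrt(3)*c/4))*exp(2^(5/6)*c/4)


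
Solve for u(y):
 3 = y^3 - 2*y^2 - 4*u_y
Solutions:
 u(y) = C1 + y^4/16 - y^3/6 - 3*y/4


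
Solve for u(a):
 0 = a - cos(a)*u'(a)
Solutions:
 u(a) = C1 + Integral(a/cos(a), a)


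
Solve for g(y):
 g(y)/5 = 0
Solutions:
 g(y) = 0


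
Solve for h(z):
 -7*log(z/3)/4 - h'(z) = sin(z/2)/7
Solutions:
 h(z) = C1 - 7*z*log(z)/4 + 7*z/4 + 7*z*log(3)/4 + 2*cos(z/2)/7


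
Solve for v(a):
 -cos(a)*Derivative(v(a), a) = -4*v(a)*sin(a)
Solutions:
 v(a) = C1/cos(a)^4


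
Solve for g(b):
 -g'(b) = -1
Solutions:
 g(b) = C1 + b


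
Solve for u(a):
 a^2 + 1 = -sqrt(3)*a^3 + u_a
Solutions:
 u(a) = C1 + sqrt(3)*a^4/4 + a^3/3 + a


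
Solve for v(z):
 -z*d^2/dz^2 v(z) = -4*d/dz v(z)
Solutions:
 v(z) = C1 + C2*z^5


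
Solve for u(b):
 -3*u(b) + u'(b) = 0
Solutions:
 u(b) = C1*exp(3*b)


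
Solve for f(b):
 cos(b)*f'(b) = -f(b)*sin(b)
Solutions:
 f(b) = C1*cos(b)


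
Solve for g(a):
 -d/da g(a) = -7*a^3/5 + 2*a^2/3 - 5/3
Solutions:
 g(a) = C1 + 7*a^4/20 - 2*a^3/9 + 5*a/3


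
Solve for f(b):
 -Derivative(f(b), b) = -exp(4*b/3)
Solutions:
 f(b) = C1 + 3*exp(4*b/3)/4


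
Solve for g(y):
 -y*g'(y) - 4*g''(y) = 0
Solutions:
 g(y) = C1 + C2*erf(sqrt(2)*y/4)


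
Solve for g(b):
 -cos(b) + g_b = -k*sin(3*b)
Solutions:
 g(b) = C1 + k*cos(3*b)/3 + sin(b)


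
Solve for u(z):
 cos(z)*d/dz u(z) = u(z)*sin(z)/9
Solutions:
 u(z) = C1/cos(z)^(1/9)


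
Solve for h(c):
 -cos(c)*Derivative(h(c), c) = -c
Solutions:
 h(c) = C1 + Integral(c/cos(c), c)


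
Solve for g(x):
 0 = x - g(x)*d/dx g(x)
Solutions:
 g(x) = -sqrt(C1 + x^2)
 g(x) = sqrt(C1 + x^2)


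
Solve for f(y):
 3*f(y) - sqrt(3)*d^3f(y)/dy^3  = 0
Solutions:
 f(y) = C3*exp(3^(1/6)*y) + (C1*sin(3^(2/3)*y/2) + C2*cos(3^(2/3)*y/2))*exp(-3^(1/6)*y/2)


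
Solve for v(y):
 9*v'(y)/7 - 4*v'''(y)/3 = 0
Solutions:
 v(y) = C1 + C2*exp(-3*sqrt(21)*y/14) + C3*exp(3*sqrt(21)*y/14)


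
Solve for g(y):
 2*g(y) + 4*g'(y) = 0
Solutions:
 g(y) = C1*exp(-y/2)


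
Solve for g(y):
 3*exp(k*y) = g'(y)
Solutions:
 g(y) = C1 + 3*exp(k*y)/k


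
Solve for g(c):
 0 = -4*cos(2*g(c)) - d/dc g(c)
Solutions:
 g(c) = -asin((C1 + exp(16*c))/(C1 - exp(16*c)))/2 + pi/2
 g(c) = asin((C1 + exp(16*c))/(C1 - exp(16*c)))/2


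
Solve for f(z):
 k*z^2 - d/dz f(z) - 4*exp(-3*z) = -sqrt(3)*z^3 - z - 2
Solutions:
 f(z) = C1 + k*z^3/3 + sqrt(3)*z^4/4 + z^2/2 + 2*z + 4*exp(-3*z)/3


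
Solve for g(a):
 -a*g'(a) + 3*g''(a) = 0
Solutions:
 g(a) = C1 + C2*erfi(sqrt(6)*a/6)


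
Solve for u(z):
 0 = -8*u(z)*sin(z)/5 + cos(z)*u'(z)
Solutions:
 u(z) = C1/cos(z)^(8/5)


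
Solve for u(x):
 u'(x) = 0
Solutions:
 u(x) = C1


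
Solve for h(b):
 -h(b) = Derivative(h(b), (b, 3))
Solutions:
 h(b) = C3*exp(-b) + (C1*sin(sqrt(3)*b/2) + C2*cos(sqrt(3)*b/2))*exp(b/2)


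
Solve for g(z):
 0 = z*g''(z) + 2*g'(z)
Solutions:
 g(z) = C1 + C2/z


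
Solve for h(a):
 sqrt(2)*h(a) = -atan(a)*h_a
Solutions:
 h(a) = C1*exp(-sqrt(2)*Integral(1/atan(a), a))


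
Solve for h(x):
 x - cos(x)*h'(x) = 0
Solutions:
 h(x) = C1 + Integral(x/cos(x), x)


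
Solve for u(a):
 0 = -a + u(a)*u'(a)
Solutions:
 u(a) = -sqrt(C1 + a^2)
 u(a) = sqrt(C1 + a^2)


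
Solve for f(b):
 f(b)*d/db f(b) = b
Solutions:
 f(b) = -sqrt(C1 + b^2)
 f(b) = sqrt(C1 + b^2)


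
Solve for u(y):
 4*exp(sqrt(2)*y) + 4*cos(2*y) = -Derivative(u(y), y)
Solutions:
 u(y) = C1 - 2*sqrt(2)*exp(sqrt(2)*y) - 2*sin(2*y)


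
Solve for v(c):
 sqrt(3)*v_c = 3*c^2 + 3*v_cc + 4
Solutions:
 v(c) = C1 + C2*exp(sqrt(3)*c/3) + sqrt(3)*c^3/3 + 3*c^2 + 22*sqrt(3)*c/3


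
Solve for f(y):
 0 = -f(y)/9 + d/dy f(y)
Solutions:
 f(y) = C1*exp(y/9)


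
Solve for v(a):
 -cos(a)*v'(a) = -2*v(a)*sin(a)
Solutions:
 v(a) = C1/cos(a)^2


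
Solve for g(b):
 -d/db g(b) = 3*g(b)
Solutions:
 g(b) = C1*exp(-3*b)


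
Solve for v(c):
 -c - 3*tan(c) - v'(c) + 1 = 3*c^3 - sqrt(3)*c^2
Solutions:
 v(c) = C1 - 3*c^4/4 + sqrt(3)*c^3/3 - c^2/2 + c + 3*log(cos(c))


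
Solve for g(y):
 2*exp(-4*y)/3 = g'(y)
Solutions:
 g(y) = C1 - exp(-4*y)/6


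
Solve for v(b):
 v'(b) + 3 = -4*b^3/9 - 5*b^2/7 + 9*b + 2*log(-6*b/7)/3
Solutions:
 v(b) = C1 - b^4/9 - 5*b^3/21 + 9*b^2/2 + 2*b*log(-b)/3 + b*(-11 - 2*log(7) + 2*log(6))/3


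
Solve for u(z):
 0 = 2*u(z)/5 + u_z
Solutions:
 u(z) = C1*exp(-2*z/5)


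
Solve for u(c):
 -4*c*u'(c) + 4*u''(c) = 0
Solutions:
 u(c) = C1 + C2*erfi(sqrt(2)*c/2)


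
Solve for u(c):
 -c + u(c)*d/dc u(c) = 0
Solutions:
 u(c) = -sqrt(C1 + c^2)
 u(c) = sqrt(C1 + c^2)


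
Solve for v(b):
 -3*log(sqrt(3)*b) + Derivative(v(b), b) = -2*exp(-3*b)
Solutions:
 v(b) = C1 + 3*b*log(b) + b*(-3 + 3*log(3)/2) + 2*exp(-3*b)/3


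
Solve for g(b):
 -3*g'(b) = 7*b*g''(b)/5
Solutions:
 g(b) = C1 + C2/b^(8/7)


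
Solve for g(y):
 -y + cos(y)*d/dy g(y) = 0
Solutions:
 g(y) = C1 + Integral(y/cos(y), y)


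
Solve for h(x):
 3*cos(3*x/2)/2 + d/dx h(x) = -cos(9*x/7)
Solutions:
 h(x) = C1 - 7*sin(9*x/7)/9 - sin(3*x/2)


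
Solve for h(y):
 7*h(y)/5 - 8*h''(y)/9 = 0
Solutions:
 h(y) = C1*exp(-3*sqrt(70)*y/20) + C2*exp(3*sqrt(70)*y/20)


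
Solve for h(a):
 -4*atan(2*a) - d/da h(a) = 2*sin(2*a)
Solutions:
 h(a) = C1 - 4*a*atan(2*a) + log(4*a^2 + 1) + cos(2*a)


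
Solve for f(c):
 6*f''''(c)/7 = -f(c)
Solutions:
 f(c) = (C1*sin(14^(1/4)*3^(3/4)*c/6) + C2*cos(14^(1/4)*3^(3/4)*c/6))*exp(-14^(1/4)*3^(3/4)*c/6) + (C3*sin(14^(1/4)*3^(3/4)*c/6) + C4*cos(14^(1/4)*3^(3/4)*c/6))*exp(14^(1/4)*3^(3/4)*c/6)


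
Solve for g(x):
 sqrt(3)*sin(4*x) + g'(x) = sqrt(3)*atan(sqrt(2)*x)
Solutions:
 g(x) = C1 + sqrt(3)*(x*atan(sqrt(2)*x) - sqrt(2)*log(2*x^2 + 1)/4) + sqrt(3)*cos(4*x)/4


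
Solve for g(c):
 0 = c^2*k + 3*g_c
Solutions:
 g(c) = C1 - c^3*k/9


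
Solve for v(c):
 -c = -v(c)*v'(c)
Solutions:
 v(c) = -sqrt(C1 + c^2)
 v(c) = sqrt(C1 + c^2)


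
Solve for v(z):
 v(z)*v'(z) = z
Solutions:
 v(z) = -sqrt(C1 + z^2)
 v(z) = sqrt(C1 + z^2)


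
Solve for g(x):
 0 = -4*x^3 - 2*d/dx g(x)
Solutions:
 g(x) = C1 - x^4/2


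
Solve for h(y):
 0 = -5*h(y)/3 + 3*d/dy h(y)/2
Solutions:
 h(y) = C1*exp(10*y/9)


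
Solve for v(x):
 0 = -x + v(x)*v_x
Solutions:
 v(x) = -sqrt(C1 + x^2)
 v(x) = sqrt(C1 + x^2)


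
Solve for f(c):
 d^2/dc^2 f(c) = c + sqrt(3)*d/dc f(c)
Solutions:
 f(c) = C1 + C2*exp(sqrt(3)*c) - sqrt(3)*c^2/6 - c/3


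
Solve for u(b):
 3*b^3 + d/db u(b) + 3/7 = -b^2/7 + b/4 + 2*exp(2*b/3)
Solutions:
 u(b) = C1 - 3*b^4/4 - b^3/21 + b^2/8 - 3*b/7 + 3*exp(2*b/3)


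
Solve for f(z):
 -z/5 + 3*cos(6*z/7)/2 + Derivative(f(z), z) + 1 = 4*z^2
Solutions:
 f(z) = C1 + 4*z^3/3 + z^2/10 - z - 7*sin(6*z/7)/4


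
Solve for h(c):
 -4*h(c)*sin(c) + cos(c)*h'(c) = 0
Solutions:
 h(c) = C1/cos(c)^4


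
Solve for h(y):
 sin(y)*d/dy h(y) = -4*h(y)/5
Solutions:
 h(y) = C1*(cos(y) + 1)^(2/5)/(cos(y) - 1)^(2/5)


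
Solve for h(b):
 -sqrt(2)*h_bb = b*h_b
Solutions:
 h(b) = C1 + C2*erf(2^(1/4)*b/2)


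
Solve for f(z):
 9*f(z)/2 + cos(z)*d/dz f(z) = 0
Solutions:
 f(z) = C1*(sin(z) - 1)^(1/4)*(sin(z)^2 - 2*sin(z) + 1)/((sin(z) + 1)^(1/4)*(sin(z)^2 + 2*sin(z) + 1))


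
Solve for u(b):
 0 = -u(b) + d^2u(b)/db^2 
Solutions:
 u(b) = C1*exp(-b) + C2*exp(b)


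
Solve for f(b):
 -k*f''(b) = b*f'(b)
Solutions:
 f(b) = C1 + C2*sqrt(k)*erf(sqrt(2)*b*sqrt(1/k)/2)


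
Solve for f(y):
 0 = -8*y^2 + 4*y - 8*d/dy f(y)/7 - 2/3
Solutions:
 f(y) = C1 - 7*y^3/3 + 7*y^2/4 - 7*y/12


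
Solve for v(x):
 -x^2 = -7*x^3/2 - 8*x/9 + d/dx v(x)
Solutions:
 v(x) = C1 + 7*x^4/8 - x^3/3 + 4*x^2/9


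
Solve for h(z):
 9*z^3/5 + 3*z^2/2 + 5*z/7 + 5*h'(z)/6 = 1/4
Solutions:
 h(z) = C1 - 27*z^4/50 - 3*z^3/5 - 3*z^2/7 + 3*z/10


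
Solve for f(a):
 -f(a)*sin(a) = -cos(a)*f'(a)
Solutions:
 f(a) = C1/cos(a)


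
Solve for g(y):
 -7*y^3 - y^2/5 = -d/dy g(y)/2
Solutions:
 g(y) = C1 + 7*y^4/2 + 2*y^3/15


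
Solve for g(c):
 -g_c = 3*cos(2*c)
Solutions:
 g(c) = C1 - 3*sin(2*c)/2


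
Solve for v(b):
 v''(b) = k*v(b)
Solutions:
 v(b) = C1*exp(-b*sqrt(k)) + C2*exp(b*sqrt(k))


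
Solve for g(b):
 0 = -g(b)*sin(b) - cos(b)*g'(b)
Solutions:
 g(b) = C1*cos(b)


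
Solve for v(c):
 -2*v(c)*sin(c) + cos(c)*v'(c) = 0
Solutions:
 v(c) = C1/cos(c)^2


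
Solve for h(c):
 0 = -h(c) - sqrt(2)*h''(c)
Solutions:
 h(c) = C1*sin(2^(3/4)*c/2) + C2*cos(2^(3/4)*c/2)


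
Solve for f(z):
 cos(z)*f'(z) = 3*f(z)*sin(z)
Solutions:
 f(z) = C1/cos(z)^3


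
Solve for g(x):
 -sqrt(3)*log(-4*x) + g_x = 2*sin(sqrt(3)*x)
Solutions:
 g(x) = C1 + sqrt(3)*x*(log(-x) - 1) + 2*sqrt(3)*x*log(2) - 2*sqrt(3)*cos(sqrt(3)*x)/3


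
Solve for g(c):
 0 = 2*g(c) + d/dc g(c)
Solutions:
 g(c) = C1*exp(-2*c)


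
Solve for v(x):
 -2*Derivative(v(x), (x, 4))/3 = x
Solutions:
 v(x) = C1 + C2*x + C3*x^2 + C4*x^3 - x^5/80


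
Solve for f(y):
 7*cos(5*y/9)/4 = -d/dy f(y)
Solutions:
 f(y) = C1 - 63*sin(5*y/9)/20


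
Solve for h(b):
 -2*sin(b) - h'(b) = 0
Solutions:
 h(b) = C1 + 2*cos(b)


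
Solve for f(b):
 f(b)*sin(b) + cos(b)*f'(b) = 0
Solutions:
 f(b) = C1*cos(b)


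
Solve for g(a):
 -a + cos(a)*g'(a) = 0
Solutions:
 g(a) = C1 + Integral(a/cos(a), a)


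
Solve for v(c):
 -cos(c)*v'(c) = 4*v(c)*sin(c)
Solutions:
 v(c) = C1*cos(c)^4


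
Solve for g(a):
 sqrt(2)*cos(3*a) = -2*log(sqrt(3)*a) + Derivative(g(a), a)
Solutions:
 g(a) = C1 + 2*a*log(a) - 2*a + a*log(3) + sqrt(2)*sin(3*a)/3


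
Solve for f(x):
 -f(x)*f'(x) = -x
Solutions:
 f(x) = -sqrt(C1 + x^2)
 f(x) = sqrt(C1 + x^2)


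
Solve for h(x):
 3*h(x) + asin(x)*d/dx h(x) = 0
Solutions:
 h(x) = C1*exp(-3*Integral(1/asin(x), x))


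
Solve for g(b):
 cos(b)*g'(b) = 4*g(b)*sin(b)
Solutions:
 g(b) = C1/cos(b)^4


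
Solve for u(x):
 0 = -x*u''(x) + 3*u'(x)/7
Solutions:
 u(x) = C1 + C2*x^(10/7)


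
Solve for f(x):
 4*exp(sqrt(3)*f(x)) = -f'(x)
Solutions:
 f(x) = sqrt(3)*(2*log(1/(C1 + 4*x)) - log(3))/6


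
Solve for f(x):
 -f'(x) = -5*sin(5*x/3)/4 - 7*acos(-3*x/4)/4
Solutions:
 f(x) = C1 + 7*x*acos(-3*x/4)/4 + 7*sqrt(16 - 9*x^2)/12 - 3*cos(5*x/3)/4


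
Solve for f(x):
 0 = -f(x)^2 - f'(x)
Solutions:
 f(x) = 1/(C1 + x)


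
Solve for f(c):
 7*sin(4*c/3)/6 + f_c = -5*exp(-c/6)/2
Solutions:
 f(c) = C1 + 7*cos(4*c/3)/8 + 15*exp(-c/6)


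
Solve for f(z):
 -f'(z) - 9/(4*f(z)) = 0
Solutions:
 f(z) = -sqrt(C1 - 18*z)/2
 f(z) = sqrt(C1 - 18*z)/2


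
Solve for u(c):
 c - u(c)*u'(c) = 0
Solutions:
 u(c) = -sqrt(C1 + c^2)
 u(c) = sqrt(C1 + c^2)


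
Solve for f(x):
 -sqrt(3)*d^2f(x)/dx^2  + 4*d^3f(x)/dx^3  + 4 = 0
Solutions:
 f(x) = C1 + C2*x + C3*exp(sqrt(3)*x/4) + 2*sqrt(3)*x^2/3


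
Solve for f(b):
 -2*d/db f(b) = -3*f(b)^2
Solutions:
 f(b) = -2/(C1 + 3*b)


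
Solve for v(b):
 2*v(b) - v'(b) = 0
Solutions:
 v(b) = C1*exp(2*b)


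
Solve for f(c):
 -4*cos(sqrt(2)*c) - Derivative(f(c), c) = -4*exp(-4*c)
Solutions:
 f(c) = C1 - 2*sqrt(2)*sin(sqrt(2)*c) - exp(-4*c)


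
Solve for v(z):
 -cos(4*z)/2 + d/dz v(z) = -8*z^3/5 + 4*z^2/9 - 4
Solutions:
 v(z) = C1 - 2*z^4/5 + 4*z^3/27 - 4*z + sin(4*z)/8


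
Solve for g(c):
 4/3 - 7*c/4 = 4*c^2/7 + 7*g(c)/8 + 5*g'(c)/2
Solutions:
 g(c) = C1*exp(-7*c/20) - 32*c^2/49 + 594*c/343 - 24664/7203


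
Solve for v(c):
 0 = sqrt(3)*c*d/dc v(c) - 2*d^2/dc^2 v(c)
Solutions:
 v(c) = C1 + C2*erfi(3^(1/4)*c/2)


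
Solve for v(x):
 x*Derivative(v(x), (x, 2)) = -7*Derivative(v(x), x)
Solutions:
 v(x) = C1 + C2/x^6


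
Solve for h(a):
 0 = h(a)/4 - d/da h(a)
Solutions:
 h(a) = C1*exp(a/4)


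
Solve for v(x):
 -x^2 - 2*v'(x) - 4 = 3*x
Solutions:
 v(x) = C1 - x^3/6 - 3*x^2/4 - 2*x


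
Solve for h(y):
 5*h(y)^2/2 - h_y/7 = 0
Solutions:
 h(y) = -2/(C1 + 35*y)


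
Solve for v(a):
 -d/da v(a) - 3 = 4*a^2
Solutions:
 v(a) = C1 - 4*a^3/3 - 3*a


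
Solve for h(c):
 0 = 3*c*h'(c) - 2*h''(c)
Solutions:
 h(c) = C1 + C2*erfi(sqrt(3)*c/2)


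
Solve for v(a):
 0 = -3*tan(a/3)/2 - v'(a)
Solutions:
 v(a) = C1 + 9*log(cos(a/3))/2


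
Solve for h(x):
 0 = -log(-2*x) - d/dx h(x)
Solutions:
 h(x) = C1 - x*log(-x) + x*(1 - log(2))


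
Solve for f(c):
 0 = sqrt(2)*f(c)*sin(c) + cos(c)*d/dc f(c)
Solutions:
 f(c) = C1*cos(c)^(sqrt(2))


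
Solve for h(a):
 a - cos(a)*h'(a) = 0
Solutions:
 h(a) = C1 + Integral(a/cos(a), a)


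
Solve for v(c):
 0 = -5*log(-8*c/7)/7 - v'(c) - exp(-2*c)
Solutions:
 v(c) = C1 - 5*c*log(-c)/7 + 5*c*(-3*log(2) + 1 + log(7))/7 + exp(-2*c)/2


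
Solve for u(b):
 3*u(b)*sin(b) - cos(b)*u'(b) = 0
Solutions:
 u(b) = C1/cos(b)^3


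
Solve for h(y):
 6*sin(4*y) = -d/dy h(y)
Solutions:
 h(y) = C1 + 3*cos(4*y)/2


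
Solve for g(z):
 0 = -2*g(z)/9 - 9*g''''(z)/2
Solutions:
 g(z) = (C1*sin(z/3) + C2*cos(z/3))*exp(-z/3) + (C3*sin(z/3) + C4*cos(z/3))*exp(z/3)


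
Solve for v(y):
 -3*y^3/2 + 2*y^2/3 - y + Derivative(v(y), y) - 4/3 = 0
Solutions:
 v(y) = C1 + 3*y^4/8 - 2*y^3/9 + y^2/2 + 4*y/3


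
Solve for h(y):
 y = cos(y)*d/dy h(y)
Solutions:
 h(y) = C1 + Integral(y/cos(y), y)


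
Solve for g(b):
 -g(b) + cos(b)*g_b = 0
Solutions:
 g(b) = C1*sqrt(sin(b) + 1)/sqrt(sin(b) - 1)


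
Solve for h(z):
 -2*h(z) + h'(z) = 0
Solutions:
 h(z) = C1*exp(2*z)


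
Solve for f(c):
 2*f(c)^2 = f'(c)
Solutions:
 f(c) = -1/(C1 + 2*c)


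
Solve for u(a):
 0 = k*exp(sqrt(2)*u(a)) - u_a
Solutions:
 u(a) = sqrt(2)*(2*log(-1/(C1 + a*k)) - log(2))/4


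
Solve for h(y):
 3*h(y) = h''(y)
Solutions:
 h(y) = C1*exp(-sqrt(3)*y) + C2*exp(sqrt(3)*y)


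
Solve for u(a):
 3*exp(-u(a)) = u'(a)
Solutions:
 u(a) = log(C1 + 3*a)


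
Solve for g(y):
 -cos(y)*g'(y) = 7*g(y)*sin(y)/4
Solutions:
 g(y) = C1*cos(y)^(7/4)


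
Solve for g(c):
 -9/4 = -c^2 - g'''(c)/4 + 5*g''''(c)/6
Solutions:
 g(c) = C1 + C2*c + C3*c^2 + C4*exp(3*c/10) - c^5/15 - 10*c^4/9 - 719*c^3/54


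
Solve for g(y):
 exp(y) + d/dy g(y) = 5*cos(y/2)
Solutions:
 g(y) = C1 - exp(y) + 10*sin(y/2)


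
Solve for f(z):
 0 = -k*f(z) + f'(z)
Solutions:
 f(z) = C1*exp(k*z)


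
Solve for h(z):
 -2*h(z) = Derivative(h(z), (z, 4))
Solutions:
 h(z) = (C1*sin(2^(3/4)*z/2) + C2*cos(2^(3/4)*z/2))*exp(-2^(3/4)*z/2) + (C3*sin(2^(3/4)*z/2) + C4*cos(2^(3/4)*z/2))*exp(2^(3/4)*z/2)


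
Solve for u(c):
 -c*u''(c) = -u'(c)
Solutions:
 u(c) = C1 + C2*c^2


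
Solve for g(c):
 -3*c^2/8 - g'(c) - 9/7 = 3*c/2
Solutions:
 g(c) = C1 - c^3/8 - 3*c^2/4 - 9*c/7


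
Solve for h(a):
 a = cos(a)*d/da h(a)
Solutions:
 h(a) = C1 + Integral(a/cos(a), a)


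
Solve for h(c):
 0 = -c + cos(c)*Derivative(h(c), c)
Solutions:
 h(c) = C1 + Integral(c/cos(c), c)


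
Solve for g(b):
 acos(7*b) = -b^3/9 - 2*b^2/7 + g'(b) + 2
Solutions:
 g(b) = C1 + b^4/36 + 2*b^3/21 + b*acos(7*b) - 2*b - sqrt(1 - 49*b^2)/7


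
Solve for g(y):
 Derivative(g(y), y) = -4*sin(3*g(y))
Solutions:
 g(y) = -acos((-C1 - exp(24*y))/(C1 - exp(24*y)))/3 + 2*pi/3
 g(y) = acos((-C1 - exp(24*y))/(C1 - exp(24*y)))/3


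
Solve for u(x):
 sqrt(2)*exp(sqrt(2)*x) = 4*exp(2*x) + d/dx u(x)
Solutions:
 u(x) = C1 - 2*exp(2*x) + exp(sqrt(2)*x)


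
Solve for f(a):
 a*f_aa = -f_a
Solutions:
 f(a) = C1 + C2*log(a)


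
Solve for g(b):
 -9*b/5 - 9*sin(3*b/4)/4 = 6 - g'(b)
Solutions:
 g(b) = C1 + 9*b^2/10 + 6*b - 3*cos(3*b/4)


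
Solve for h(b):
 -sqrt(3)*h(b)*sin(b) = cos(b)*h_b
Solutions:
 h(b) = C1*cos(b)^(sqrt(3))


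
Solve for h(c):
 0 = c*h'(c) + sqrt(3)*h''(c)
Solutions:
 h(c) = C1 + C2*erf(sqrt(2)*3^(3/4)*c/6)


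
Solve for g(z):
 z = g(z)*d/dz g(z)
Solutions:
 g(z) = -sqrt(C1 + z^2)
 g(z) = sqrt(C1 + z^2)


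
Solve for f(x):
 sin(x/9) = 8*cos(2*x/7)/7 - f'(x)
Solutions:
 f(x) = C1 + 4*sin(2*x/7) + 9*cos(x/9)


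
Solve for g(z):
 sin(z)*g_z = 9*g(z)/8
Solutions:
 g(z) = C1*(cos(z) - 1)^(9/16)/(cos(z) + 1)^(9/16)


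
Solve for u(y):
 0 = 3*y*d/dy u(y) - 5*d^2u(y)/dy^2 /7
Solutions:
 u(y) = C1 + C2*erfi(sqrt(210)*y/10)


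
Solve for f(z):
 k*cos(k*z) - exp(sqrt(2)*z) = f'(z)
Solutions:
 f(z) = C1 - sqrt(2)*exp(sqrt(2)*z)/2 + sin(k*z)


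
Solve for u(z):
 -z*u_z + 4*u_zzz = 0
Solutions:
 u(z) = C1 + Integral(C2*airyai(2^(1/3)*z/2) + C3*airybi(2^(1/3)*z/2), z)


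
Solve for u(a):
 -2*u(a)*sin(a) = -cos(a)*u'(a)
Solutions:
 u(a) = C1/cos(a)^2


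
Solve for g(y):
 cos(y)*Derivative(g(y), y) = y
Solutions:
 g(y) = C1 + Integral(y/cos(y), y)


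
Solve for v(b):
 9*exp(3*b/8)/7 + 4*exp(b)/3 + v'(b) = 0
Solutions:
 v(b) = C1 - 24*exp(3*b/8)/7 - 4*exp(b)/3


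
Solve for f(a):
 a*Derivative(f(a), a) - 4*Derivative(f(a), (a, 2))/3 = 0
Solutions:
 f(a) = C1 + C2*erfi(sqrt(6)*a/4)


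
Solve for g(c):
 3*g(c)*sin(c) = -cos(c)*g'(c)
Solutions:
 g(c) = C1*cos(c)^3


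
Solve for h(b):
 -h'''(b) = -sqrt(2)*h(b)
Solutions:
 h(b) = C3*exp(2^(1/6)*b) + (C1*sin(2^(1/6)*sqrt(3)*b/2) + C2*cos(2^(1/6)*sqrt(3)*b/2))*exp(-2^(1/6)*b/2)
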